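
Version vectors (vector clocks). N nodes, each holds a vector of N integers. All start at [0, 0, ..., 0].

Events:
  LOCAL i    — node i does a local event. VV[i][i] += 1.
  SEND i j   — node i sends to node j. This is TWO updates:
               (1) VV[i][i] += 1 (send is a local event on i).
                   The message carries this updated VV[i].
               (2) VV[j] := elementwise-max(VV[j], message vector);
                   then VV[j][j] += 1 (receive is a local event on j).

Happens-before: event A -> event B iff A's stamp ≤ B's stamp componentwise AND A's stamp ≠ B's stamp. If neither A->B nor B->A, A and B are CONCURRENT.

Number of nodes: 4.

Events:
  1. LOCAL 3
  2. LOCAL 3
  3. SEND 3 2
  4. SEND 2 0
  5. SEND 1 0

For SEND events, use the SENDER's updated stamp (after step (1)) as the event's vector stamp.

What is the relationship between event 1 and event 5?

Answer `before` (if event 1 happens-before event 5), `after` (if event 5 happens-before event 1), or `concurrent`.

Initial: VV[0]=[0, 0, 0, 0]
Initial: VV[1]=[0, 0, 0, 0]
Initial: VV[2]=[0, 0, 0, 0]
Initial: VV[3]=[0, 0, 0, 0]
Event 1: LOCAL 3: VV[3][3]++ -> VV[3]=[0, 0, 0, 1]
Event 2: LOCAL 3: VV[3][3]++ -> VV[3]=[0, 0, 0, 2]
Event 3: SEND 3->2: VV[3][3]++ -> VV[3]=[0, 0, 0, 3], msg_vec=[0, 0, 0, 3]; VV[2]=max(VV[2],msg_vec) then VV[2][2]++ -> VV[2]=[0, 0, 1, 3]
Event 4: SEND 2->0: VV[2][2]++ -> VV[2]=[0, 0, 2, 3], msg_vec=[0, 0, 2, 3]; VV[0]=max(VV[0],msg_vec) then VV[0][0]++ -> VV[0]=[1, 0, 2, 3]
Event 5: SEND 1->0: VV[1][1]++ -> VV[1]=[0, 1, 0, 0], msg_vec=[0, 1, 0, 0]; VV[0]=max(VV[0],msg_vec) then VV[0][0]++ -> VV[0]=[2, 1, 2, 3]
Event 1 stamp: [0, 0, 0, 1]
Event 5 stamp: [0, 1, 0, 0]
[0, 0, 0, 1] <= [0, 1, 0, 0]? False
[0, 1, 0, 0] <= [0, 0, 0, 1]? False
Relation: concurrent

Answer: concurrent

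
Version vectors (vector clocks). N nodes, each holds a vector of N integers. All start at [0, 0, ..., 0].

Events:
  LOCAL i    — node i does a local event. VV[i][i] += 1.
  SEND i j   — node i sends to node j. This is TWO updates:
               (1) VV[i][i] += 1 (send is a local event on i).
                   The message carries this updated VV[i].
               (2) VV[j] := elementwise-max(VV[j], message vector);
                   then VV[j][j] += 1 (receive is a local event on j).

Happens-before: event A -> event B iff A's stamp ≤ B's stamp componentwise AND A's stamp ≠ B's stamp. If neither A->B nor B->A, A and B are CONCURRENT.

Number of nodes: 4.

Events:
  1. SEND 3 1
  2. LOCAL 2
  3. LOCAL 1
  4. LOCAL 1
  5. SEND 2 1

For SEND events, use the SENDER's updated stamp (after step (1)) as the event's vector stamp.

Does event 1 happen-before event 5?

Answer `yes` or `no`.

Answer: no

Derivation:
Initial: VV[0]=[0, 0, 0, 0]
Initial: VV[1]=[0, 0, 0, 0]
Initial: VV[2]=[0, 0, 0, 0]
Initial: VV[3]=[0, 0, 0, 0]
Event 1: SEND 3->1: VV[3][3]++ -> VV[3]=[0, 0, 0, 1], msg_vec=[0, 0, 0, 1]; VV[1]=max(VV[1],msg_vec) then VV[1][1]++ -> VV[1]=[0, 1, 0, 1]
Event 2: LOCAL 2: VV[2][2]++ -> VV[2]=[0, 0, 1, 0]
Event 3: LOCAL 1: VV[1][1]++ -> VV[1]=[0, 2, 0, 1]
Event 4: LOCAL 1: VV[1][1]++ -> VV[1]=[0, 3, 0, 1]
Event 5: SEND 2->1: VV[2][2]++ -> VV[2]=[0, 0, 2, 0], msg_vec=[0, 0, 2, 0]; VV[1]=max(VV[1],msg_vec) then VV[1][1]++ -> VV[1]=[0, 4, 2, 1]
Event 1 stamp: [0, 0, 0, 1]
Event 5 stamp: [0, 0, 2, 0]
[0, 0, 0, 1] <= [0, 0, 2, 0]? False. Equal? False. Happens-before: False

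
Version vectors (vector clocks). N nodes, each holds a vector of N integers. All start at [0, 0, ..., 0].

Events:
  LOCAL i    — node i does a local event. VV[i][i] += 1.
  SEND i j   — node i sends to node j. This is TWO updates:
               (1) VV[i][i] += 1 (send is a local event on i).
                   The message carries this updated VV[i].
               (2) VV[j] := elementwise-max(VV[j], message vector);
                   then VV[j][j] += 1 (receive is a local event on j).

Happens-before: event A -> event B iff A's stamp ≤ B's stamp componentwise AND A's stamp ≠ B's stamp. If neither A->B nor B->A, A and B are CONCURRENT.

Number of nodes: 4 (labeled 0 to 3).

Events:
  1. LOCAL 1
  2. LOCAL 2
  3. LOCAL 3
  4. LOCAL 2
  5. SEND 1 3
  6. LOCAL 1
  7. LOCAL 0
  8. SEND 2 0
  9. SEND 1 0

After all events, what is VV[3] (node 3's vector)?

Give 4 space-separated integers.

Initial: VV[0]=[0, 0, 0, 0]
Initial: VV[1]=[0, 0, 0, 0]
Initial: VV[2]=[0, 0, 0, 0]
Initial: VV[3]=[0, 0, 0, 0]
Event 1: LOCAL 1: VV[1][1]++ -> VV[1]=[0, 1, 0, 0]
Event 2: LOCAL 2: VV[2][2]++ -> VV[2]=[0, 0, 1, 0]
Event 3: LOCAL 3: VV[3][3]++ -> VV[3]=[0, 0, 0, 1]
Event 4: LOCAL 2: VV[2][2]++ -> VV[2]=[0, 0, 2, 0]
Event 5: SEND 1->3: VV[1][1]++ -> VV[1]=[0, 2, 0, 0], msg_vec=[0, 2, 0, 0]; VV[3]=max(VV[3],msg_vec) then VV[3][3]++ -> VV[3]=[0, 2, 0, 2]
Event 6: LOCAL 1: VV[1][1]++ -> VV[1]=[0, 3, 0, 0]
Event 7: LOCAL 0: VV[0][0]++ -> VV[0]=[1, 0, 0, 0]
Event 8: SEND 2->0: VV[2][2]++ -> VV[2]=[0, 0, 3, 0], msg_vec=[0, 0, 3, 0]; VV[0]=max(VV[0],msg_vec) then VV[0][0]++ -> VV[0]=[2, 0, 3, 0]
Event 9: SEND 1->0: VV[1][1]++ -> VV[1]=[0, 4, 0, 0], msg_vec=[0, 4, 0, 0]; VV[0]=max(VV[0],msg_vec) then VV[0][0]++ -> VV[0]=[3, 4, 3, 0]
Final vectors: VV[0]=[3, 4, 3, 0]; VV[1]=[0, 4, 0, 0]; VV[2]=[0, 0, 3, 0]; VV[3]=[0, 2, 0, 2]

Answer: 0 2 0 2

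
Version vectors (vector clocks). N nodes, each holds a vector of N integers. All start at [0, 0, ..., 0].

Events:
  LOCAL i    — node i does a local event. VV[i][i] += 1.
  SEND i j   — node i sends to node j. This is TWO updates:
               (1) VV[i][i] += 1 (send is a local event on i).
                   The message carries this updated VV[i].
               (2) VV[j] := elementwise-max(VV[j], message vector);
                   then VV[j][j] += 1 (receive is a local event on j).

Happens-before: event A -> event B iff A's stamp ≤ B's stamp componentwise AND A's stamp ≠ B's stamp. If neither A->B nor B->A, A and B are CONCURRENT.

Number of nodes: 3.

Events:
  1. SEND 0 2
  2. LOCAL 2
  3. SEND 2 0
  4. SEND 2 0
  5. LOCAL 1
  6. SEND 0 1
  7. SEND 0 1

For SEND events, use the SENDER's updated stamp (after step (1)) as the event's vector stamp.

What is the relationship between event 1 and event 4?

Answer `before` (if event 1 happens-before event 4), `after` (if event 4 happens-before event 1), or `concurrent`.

Answer: before

Derivation:
Initial: VV[0]=[0, 0, 0]
Initial: VV[1]=[0, 0, 0]
Initial: VV[2]=[0, 0, 0]
Event 1: SEND 0->2: VV[0][0]++ -> VV[0]=[1, 0, 0], msg_vec=[1, 0, 0]; VV[2]=max(VV[2],msg_vec) then VV[2][2]++ -> VV[2]=[1, 0, 1]
Event 2: LOCAL 2: VV[2][2]++ -> VV[2]=[1, 0, 2]
Event 3: SEND 2->0: VV[2][2]++ -> VV[2]=[1, 0, 3], msg_vec=[1, 0, 3]; VV[0]=max(VV[0],msg_vec) then VV[0][0]++ -> VV[0]=[2, 0, 3]
Event 4: SEND 2->0: VV[2][2]++ -> VV[2]=[1, 0, 4], msg_vec=[1, 0, 4]; VV[0]=max(VV[0],msg_vec) then VV[0][0]++ -> VV[0]=[3, 0, 4]
Event 5: LOCAL 1: VV[1][1]++ -> VV[1]=[0, 1, 0]
Event 6: SEND 0->1: VV[0][0]++ -> VV[0]=[4, 0, 4], msg_vec=[4, 0, 4]; VV[1]=max(VV[1],msg_vec) then VV[1][1]++ -> VV[1]=[4, 2, 4]
Event 7: SEND 0->1: VV[0][0]++ -> VV[0]=[5, 0, 4], msg_vec=[5, 0, 4]; VV[1]=max(VV[1],msg_vec) then VV[1][1]++ -> VV[1]=[5, 3, 4]
Event 1 stamp: [1, 0, 0]
Event 4 stamp: [1, 0, 4]
[1, 0, 0] <= [1, 0, 4]? True
[1, 0, 4] <= [1, 0, 0]? False
Relation: before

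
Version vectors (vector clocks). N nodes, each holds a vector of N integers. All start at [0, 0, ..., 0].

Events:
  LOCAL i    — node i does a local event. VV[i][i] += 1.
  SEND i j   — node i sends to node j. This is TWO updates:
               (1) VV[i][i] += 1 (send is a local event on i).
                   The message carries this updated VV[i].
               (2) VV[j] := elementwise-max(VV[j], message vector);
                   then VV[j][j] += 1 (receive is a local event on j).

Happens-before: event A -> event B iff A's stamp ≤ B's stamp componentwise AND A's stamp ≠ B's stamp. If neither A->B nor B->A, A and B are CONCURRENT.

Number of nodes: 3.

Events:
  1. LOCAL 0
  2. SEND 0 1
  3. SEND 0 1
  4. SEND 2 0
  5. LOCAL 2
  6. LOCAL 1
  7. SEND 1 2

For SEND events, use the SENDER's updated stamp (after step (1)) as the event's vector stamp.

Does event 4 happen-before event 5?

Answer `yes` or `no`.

Initial: VV[0]=[0, 0, 0]
Initial: VV[1]=[0, 0, 0]
Initial: VV[2]=[0, 0, 0]
Event 1: LOCAL 0: VV[0][0]++ -> VV[0]=[1, 0, 0]
Event 2: SEND 0->1: VV[0][0]++ -> VV[0]=[2, 0, 0], msg_vec=[2, 0, 0]; VV[1]=max(VV[1],msg_vec) then VV[1][1]++ -> VV[1]=[2, 1, 0]
Event 3: SEND 0->1: VV[0][0]++ -> VV[0]=[3, 0, 0], msg_vec=[3, 0, 0]; VV[1]=max(VV[1],msg_vec) then VV[1][1]++ -> VV[1]=[3, 2, 0]
Event 4: SEND 2->0: VV[2][2]++ -> VV[2]=[0, 0, 1], msg_vec=[0, 0, 1]; VV[0]=max(VV[0],msg_vec) then VV[0][0]++ -> VV[0]=[4, 0, 1]
Event 5: LOCAL 2: VV[2][2]++ -> VV[2]=[0, 0, 2]
Event 6: LOCAL 1: VV[1][1]++ -> VV[1]=[3, 3, 0]
Event 7: SEND 1->2: VV[1][1]++ -> VV[1]=[3, 4, 0], msg_vec=[3, 4, 0]; VV[2]=max(VV[2],msg_vec) then VV[2][2]++ -> VV[2]=[3, 4, 3]
Event 4 stamp: [0, 0, 1]
Event 5 stamp: [0, 0, 2]
[0, 0, 1] <= [0, 0, 2]? True. Equal? False. Happens-before: True

Answer: yes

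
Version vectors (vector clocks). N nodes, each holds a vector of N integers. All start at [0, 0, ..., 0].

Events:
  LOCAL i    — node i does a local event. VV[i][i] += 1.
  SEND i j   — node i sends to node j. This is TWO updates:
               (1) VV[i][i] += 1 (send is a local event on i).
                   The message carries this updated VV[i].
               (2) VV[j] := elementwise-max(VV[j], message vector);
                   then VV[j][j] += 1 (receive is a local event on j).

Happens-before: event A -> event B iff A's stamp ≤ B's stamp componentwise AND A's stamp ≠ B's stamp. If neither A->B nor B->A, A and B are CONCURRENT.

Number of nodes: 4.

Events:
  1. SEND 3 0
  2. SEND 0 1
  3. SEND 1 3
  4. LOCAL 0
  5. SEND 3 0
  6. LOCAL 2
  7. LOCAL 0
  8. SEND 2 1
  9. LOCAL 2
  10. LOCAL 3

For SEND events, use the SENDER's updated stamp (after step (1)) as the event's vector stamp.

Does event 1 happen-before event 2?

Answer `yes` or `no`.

Answer: yes

Derivation:
Initial: VV[0]=[0, 0, 0, 0]
Initial: VV[1]=[0, 0, 0, 0]
Initial: VV[2]=[0, 0, 0, 0]
Initial: VV[3]=[0, 0, 0, 0]
Event 1: SEND 3->0: VV[3][3]++ -> VV[3]=[0, 0, 0, 1], msg_vec=[0, 0, 0, 1]; VV[0]=max(VV[0],msg_vec) then VV[0][0]++ -> VV[0]=[1, 0, 0, 1]
Event 2: SEND 0->1: VV[0][0]++ -> VV[0]=[2, 0, 0, 1], msg_vec=[2, 0, 0, 1]; VV[1]=max(VV[1],msg_vec) then VV[1][1]++ -> VV[1]=[2, 1, 0, 1]
Event 3: SEND 1->3: VV[1][1]++ -> VV[1]=[2, 2, 0, 1], msg_vec=[2, 2, 0, 1]; VV[3]=max(VV[3],msg_vec) then VV[3][3]++ -> VV[3]=[2, 2, 0, 2]
Event 4: LOCAL 0: VV[0][0]++ -> VV[0]=[3, 0, 0, 1]
Event 5: SEND 3->0: VV[3][3]++ -> VV[3]=[2, 2, 0, 3], msg_vec=[2, 2, 0, 3]; VV[0]=max(VV[0],msg_vec) then VV[0][0]++ -> VV[0]=[4, 2, 0, 3]
Event 6: LOCAL 2: VV[2][2]++ -> VV[2]=[0, 0, 1, 0]
Event 7: LOCAL 0: VV[0][0]++ -> VV[0]=[5, 2, 0, 3]
Event 8: SEND 2->1: VV[2][2]++ -> VV[2]=[0, 0, 2, 0], msg_vec=[0, 0, 2, 0]; VV[1]=max(VV[1],msg_vec) then VV[1][1]++ -> VV[1]=[2, 3, 2, 1]
Event 9: LOCAL 2: VV[2][2]++ -> VV[2]=[0, 0, 3, 0]
Event 10: LOCAL 3: VV[3][3]++ -> VV[3]=[2, 2, 0, 4]
Event 1 stamp: [0, 0, 0, 1]
Event 2 stamp: [2, 0, 0, 1]
[0, 0, 0, 1] <= [2, 0, 0, 1]? True. Equal? False. Happens-before: True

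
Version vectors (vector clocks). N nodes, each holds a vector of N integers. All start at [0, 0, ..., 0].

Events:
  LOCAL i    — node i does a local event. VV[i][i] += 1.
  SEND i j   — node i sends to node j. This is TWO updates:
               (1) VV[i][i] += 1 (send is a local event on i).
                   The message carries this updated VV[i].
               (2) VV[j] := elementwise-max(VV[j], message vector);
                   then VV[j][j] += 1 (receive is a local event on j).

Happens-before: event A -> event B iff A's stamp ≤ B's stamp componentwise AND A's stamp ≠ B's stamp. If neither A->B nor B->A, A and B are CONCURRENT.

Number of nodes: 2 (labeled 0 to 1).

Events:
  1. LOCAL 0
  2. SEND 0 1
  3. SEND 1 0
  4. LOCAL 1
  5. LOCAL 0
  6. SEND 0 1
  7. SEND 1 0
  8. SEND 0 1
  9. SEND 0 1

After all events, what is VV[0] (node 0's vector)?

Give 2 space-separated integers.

Initial: VV[0]=[0, 0]
Initial: VV[1]=[0, 0]
Event 1: LOCAL 0: VV[0][0]++ -> VV[0]=[1, 0]
Event 2: SEND 0->1: VV[0][0]++ -> VV[0]=[2, 0], msg_vec=[2, 0]; VV[1]=max(VV[1],msg_vec) then VV[1][1]++ -> VV[1]=[2, 1]
Event 3: SEND 1->0: VV[1][1]++ -> VV[1]=[2, 2], msg_vec=[2, 2]; VV[0]=max(VV[0],msg_vec) then VV[0][0]++ -> VV[0]=[3, 2]
Event 4: LOCAL 1: VV[1][1]++ -> VV[1]=[2, 3]
Event 5: LOCAL 0: VV[0][0]++ -> VV[0]=[4, 2]
Event 6: SEND 0->1: VV[0][0]++ -> VV[0]=[5, 2], msg_vec=[5, 2]; VV[1]=max(VV[1],msg_vec) then VV[1][1]++ -> VV[1]=[5, 4]
Event 7: SEND 1->0: VV[1][1]++ -> VV[1]=[5, 5], msg_vec=[5, 5]; VV[0]=max(VV[0],msg_vec) then VV[0][0]++ -> VV[0]=[6, 5]
Event 8: SEND 0->1: VV[0][0]++ -> VV[0]=[7, 5], msg_vec=[7, 5]; VV[1]=max(VV[1],msg_vec) then VV[1][1]++ -> VV[1]=[7, 6]
Event 9: SEND 0->1: VV[0][0]++ -> VV[0]=[8, 5], msg_vec=[8, 5]; VV[1]=max(VV[1],msg_vec) then VV[1][1]++ -> VV[1]=[8, 7]
Final vectors: VV[0]=[8, 5]; VV[1]=[8, 7]

Answer: 8 5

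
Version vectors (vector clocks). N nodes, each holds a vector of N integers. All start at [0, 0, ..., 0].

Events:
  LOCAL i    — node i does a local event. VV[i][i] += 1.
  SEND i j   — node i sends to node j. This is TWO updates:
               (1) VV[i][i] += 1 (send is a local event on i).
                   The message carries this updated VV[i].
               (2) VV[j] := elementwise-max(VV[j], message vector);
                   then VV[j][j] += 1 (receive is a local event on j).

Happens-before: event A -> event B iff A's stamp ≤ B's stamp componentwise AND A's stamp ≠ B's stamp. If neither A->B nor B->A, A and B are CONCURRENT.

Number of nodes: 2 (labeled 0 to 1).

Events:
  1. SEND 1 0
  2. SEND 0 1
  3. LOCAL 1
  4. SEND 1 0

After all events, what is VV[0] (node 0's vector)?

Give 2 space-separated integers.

Initial: VV[0]=[0, 0]
Initial: VV[1]=[0, 0]
Event 1: SEND 1->0: VV[1][1]++ -> VV[1]=[0, 1], msg_vec=[0, 1]; VV[0]=max(VV[0],msg_vec) then VV[0][0]++ -> VV[0]=[1, 1]
Event 2: SEND 0->1: VV[0][0]++ -> VV[0]=[2, 1], msg_vec=[2, 1]; VV[1]=max(VV[1],msg_vec) then VV[1][1]++ -> VV[1]=[2, 2]
Event 3: LOCAL 1: VV[1][1]++ -> VV[1]=[2, 3]
Event 4: SEND 1->0: VV[1][1]++ -> VV[1]=[2, 4], msg_vec=[2, 4]; VV[0]=max(VV[0],msg_vec) then VV[0][0]++ -> VV[0]=[3, 4]
Final vectors: VV[0]=[3, 4]; VV[1]=[2, 4]

Answer: 3 4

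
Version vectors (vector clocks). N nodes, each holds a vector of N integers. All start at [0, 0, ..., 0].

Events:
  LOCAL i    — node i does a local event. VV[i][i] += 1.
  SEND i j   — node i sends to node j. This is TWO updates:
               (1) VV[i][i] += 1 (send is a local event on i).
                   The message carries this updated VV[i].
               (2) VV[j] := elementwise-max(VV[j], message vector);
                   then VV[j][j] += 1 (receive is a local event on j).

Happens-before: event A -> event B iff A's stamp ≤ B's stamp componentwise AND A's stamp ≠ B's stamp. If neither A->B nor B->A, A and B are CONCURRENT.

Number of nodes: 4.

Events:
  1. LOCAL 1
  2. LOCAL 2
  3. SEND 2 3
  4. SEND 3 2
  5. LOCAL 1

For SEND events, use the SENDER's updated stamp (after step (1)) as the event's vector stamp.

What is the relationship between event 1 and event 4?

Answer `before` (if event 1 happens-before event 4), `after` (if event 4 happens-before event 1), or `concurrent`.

Initial: VV[0]=[0, 0, 0, 0]
Initial: VV[1]=[0, 0, 0, 0]
Initial: VV[2]=[0, 0, 0, 0]
Initial: VV[3]=[0, 0, 0, 0]
Event 1: LOCAL 1: VV[1][1]++ -> VV[1]=[0, 1, 0, 0]
Event 2: LOCAL 2: VV[2][2]++ -> VV[2]=[0, 0, 1, 0]
Event 3: SEND 2->3: VV[2][2]++ -> VV[2]=[0, 0, 2, 0], msg_vec=[0, 0, 2, 0]; VV[3]=max(VV[3],msg_vec) then VV[3][3]++ -> VV[3]=[0, 0, 2, 1]
Event 4: SEND 3->2: VV[3][3]++ -> VV[3]=[0, 0, 2, 2], msg_vec=[0, 0, 2, 2]; VV[2]=max(VV[2],msg_vec) then VV[2][2]++ -> VV[2]=[0, 0, 3, 2]
Event 5: LOCAL 1: VV[1][1]++ -> VV[1]=[0, 2, 0, 0]
Event 1 stamp: [0, 1, 0, 0]
Event 4 stamp: [0, 0, 2, 2]
[0, 1, 0, 0] <= [0, 0, 2, 2]? False
[0, 0, 2, 2] <= [0, 1, 0, 0]? False
Relation: concurrent

Answer: concurrent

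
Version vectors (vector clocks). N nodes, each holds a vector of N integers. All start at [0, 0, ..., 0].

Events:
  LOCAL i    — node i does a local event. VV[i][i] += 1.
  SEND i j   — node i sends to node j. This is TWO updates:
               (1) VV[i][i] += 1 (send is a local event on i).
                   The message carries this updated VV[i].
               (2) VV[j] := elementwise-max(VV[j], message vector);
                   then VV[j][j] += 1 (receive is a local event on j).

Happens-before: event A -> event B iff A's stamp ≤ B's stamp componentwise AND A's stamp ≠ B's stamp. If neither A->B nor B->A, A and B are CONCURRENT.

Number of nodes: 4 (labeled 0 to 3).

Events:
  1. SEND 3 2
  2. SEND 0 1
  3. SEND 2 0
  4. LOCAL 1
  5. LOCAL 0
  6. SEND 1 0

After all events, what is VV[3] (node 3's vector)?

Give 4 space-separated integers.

Initial: VV[0]=[0, 0, 0, 0]
Initial: VV[1]=[0, 0, 0, 0]
Initial: VV[2]=[0, 0, 0, 0]
Initial: VV[3]=[0, 0, 0, 0]
Event 1: SEND 3->2: VV[3][3]++ -> VV[3]=[0, 0, 0, 1], msg_vec=[0, 0, 0, 1]; VV[2]=max(VV[2],msg_vec) then VV[2][2]++ -> VV[2]=[0, 0, 1, 1]
Event 2: SEND 0->1: VV[0][0]++ -> VV[0]=[1, 0, 0, 0], msg_vec=[1, 0, 0, 0]; VV[1]=max(VV[1],msg_vec) then VV[1][1]++ -> VV[1]=[1, 1, 0, 0]
Event 3: SEND 2->0: VV[2][2]++ -> VV[2]=[0, 0, 2, 1], msg_vec=[0, 0, 2, 1]; VV[0]=max(VV[0],msg_vec) then VV[0][0]++ -> VV[0]=[2, 0, 2, 1]
Event 4: LOCAL 1: VV[1][1]++ -> VV[1]=[1, 2, 0, 0]
Event 5: LOCAL 0: VV[0][0]++ -> VV[0]=[3, 0, 2, 1]
Event 6: SEND 1->0: VV[1][1]++ -> VV[1]=[1, 3, 0, 0], msg_vec=[1, 3, 0, 0]; VV[0]=max(VV[0],msg_vec) then VV[0][0]++ -> VV[0]=[4, 3, 2, 1]
Final vectors: VV[0]=[4, 3, 2, 1]; VV[1]=[1, 3, 0, 0]; VV[2]=[0, 0, 2, 1]; VV[3]=[0, 0, 0, 1]

Answer: 0 0 0 1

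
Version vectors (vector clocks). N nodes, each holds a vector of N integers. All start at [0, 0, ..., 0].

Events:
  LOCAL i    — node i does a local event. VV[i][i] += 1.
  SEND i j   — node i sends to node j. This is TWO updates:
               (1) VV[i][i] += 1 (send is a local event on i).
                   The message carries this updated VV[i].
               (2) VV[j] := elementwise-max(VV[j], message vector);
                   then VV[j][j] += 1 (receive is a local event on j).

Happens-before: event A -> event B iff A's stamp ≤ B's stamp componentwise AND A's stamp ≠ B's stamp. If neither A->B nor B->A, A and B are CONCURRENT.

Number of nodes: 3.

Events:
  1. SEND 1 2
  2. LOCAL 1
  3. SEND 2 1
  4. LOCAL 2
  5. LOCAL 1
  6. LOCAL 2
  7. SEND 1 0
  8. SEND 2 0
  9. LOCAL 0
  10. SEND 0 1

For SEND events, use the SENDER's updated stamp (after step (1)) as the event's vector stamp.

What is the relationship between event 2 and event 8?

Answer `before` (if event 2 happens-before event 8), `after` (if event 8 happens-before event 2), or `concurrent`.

Answer: concurrent

Derivation:
Initial: VV[0]=[0, 0, 0]
Initial: VV[1]=[0, 0, 0]
Initial: VV[2]=[0, 0, 0]
Event 1: SEND 1->2: VV[1][1]++ -> VV[1]=[0, 1, 0], msg_vec=[0, 1, 0]; VV[2]=max(VV[2],msg_vec) then VV[2][2]++ -> VV[2]=[0, 1, 1]
Event 2: LOCAL 1: VV[1][1]++ -> VV[1]=[0, 2, 0]
Event 3: SEND 2->1: VV[2][2]++ -> VV[2]=[0, 1, 2], msg_vec=[0, 1, 2]; VV[1]=max(VV[1],msg_vec) then VV[1][1]++ -> VV[1]=[0, 3, 2]
Event 4: LOCAL 2: VV[2][2]++ -> VV[2]=[0, 1, 3]
Event 5: LOCAL 1: VV[1][1]++ -> VV[1]=[0, 4, 2]
Event 6: LOCAL 2: VV[2][2]++ -> VV[2]=[0, 1, 4]
Event 7: SEND 1->0: VV[1][1]++ -> VV[1]=[0, 5, 2], msg_vec=[0, 5, 2]; VV[0]=max(VV[0],msg_vec) then VV[0][0]++ -> VV[0]=[1, 5, 2]
Event 8: SEND 2->0: VV[2][2]++ -> VV[2]=[0, 1, 5], msg_vec=[0, 1, 5]; VV[0]=max(VV[0],msg_vec) then VV[0][0]++ -> VV[0]=[2, 5, 5]
Event 9: LOCAL 0: VV[0][0]++ -> VV[0]=[3, 5, 5]
Event 10: SEND 0->1: VV[0][0]++ -> VV[0]=[4, 5, 5], msg_vec=[4, 5, 5]; VV[1]=max(VV[1],msg_vec) then VV[1][1]++ -> VV[1]=[4, 6, 5]
Event 2 stamp: [0, 2, 0]
Event 8 stamp: [0, 1, 5]
[0, 2, 0] <= [0, 1, 5]? False
[0, 1, 5] <= [0, 2, 0]? False
Relation: concurrent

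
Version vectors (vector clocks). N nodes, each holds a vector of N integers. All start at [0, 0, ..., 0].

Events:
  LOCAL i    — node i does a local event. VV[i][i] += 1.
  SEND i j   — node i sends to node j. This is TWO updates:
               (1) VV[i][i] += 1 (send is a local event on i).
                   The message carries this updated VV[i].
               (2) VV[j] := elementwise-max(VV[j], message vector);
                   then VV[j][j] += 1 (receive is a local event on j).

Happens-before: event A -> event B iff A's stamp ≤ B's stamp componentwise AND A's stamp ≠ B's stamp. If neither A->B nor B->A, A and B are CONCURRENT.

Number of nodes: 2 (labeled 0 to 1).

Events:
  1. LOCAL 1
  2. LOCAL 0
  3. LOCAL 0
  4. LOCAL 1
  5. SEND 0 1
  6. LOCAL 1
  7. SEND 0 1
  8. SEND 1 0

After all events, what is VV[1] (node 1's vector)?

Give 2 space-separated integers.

Answer: 4 6

Derivation:
Initial: VV[0]=[0, 0]
Initial: VV[1]=[0, 0]
Event 1: LOCAL 1: VV[1][1]++ -> VV[1]=[0, 1]
Event 2: LOCAL 0: VV[0][0]++ -> VV[0]=[1, 0]
Event 3: LOCAL 0: VV[0][0]++ -> VV[0]=[2, 0]
Event 4: LOCAL 1: VV[1][1]++ -> VV[1]=[0, 2]
Event 5: SEND 0->1: VV[0][0]++ -> VV[0]=[3, 0], msg_vec=[3, 0]; VV[1]=max(VV[1],msg_vec) then VV[1][1]++ -> VV[1]=[3, 3]
Event 6: LOCAL 1: VV[1][1]++ -> VV[1]=[3, 4]
Event 7: SEND 0->1: VV[0][0]++ -> VV[0]=[4, 0], msg_vec=[4, 0]; VV[1]=max(VV[1],msg_vec) then VV[1][1]++ -> VV[1]=[4, 5]
Event 8: SEND 1->0: VV[1][1]++ -> VV[1]=[4, 6], msg_vec=[4, 6]; VV[0]=max(VV[0],msg_vec) then VV[0][0]++ -> VV[0]=[5, 6]
Final vectors: VV[0]=[5, 6]; VV[1]=[4, 6]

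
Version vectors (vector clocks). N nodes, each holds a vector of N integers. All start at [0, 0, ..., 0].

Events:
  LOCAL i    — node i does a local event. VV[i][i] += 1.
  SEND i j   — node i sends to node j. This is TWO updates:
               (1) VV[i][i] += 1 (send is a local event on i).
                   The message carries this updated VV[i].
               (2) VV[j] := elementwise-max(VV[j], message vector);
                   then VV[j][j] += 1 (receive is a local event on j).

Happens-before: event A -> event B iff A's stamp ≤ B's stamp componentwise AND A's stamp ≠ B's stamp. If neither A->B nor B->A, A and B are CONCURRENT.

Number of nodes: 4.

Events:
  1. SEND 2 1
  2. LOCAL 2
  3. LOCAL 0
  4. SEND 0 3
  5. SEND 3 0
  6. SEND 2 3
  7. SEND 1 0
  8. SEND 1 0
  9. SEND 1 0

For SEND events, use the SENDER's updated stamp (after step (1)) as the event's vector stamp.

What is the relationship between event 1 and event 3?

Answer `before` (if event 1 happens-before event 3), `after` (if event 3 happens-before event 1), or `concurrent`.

Initial: VV[0]=[0, 0, 0, 0]
Initial: VV[1]=[0, 0, 0, 0]
Initial: VV[2]=[0, 0, 0, 0]
Initial: VV[3]=[0, 0, 0, 0]
Event 1: SEND 2->1: VV[2][2]++ -> VV[2]=[0, 0, 1, 0], msg_vec=[0, 0, 1, 0]; VV[1]=max(VV[1],msg_vec) then VV[1][1]++ -> VV[1]=[0, 1, 1, 0]
Event 2: LOCAL 2: VV[2][2]++ -> VV[2]=[0, 0, 2, 0]
Event 3: LOCAL 0: VV[0][0]++ -> VV[0]=[1, 0, 0, 0]
Event 4: SEND 0->3: VV[0][0]++ -> VV[0]=[2, 0, 0, 0], msg_vec=[2, 0, 0, 0]; VV[3]=max(VV[3],msg_vec) then VV[3][3]++ -> VV[3]=[2, 0, 0, 1]
Event 5: SEND 3->0: VV[3][3]++ -> VV[3]=[2, 0, 0, 2], msg_vec=[2, 0, 0, 2]; VV[0]=max(VV[0],msg_vec) then VV[0][0]++ -> VV[0]=[3, 0, 0, 2]
Event 6: SEND 2->3: VV[2][2]++ -> VV[2]=[0, 0, 3, 0], msg_vec=[0, 0, 3, 0]; VV[3]=max(VV[3],msg_vec) then VV[3][3]++ -> VV[3]=[2, 0, 3, 3]
Event 7: SEND 1->0: VV[1][1]++ -> VV[1]=[0, 2, 1, 0], msg_vec=[0, 2, 1, 0]; VV[0]=max(VV[0],msg_vec) then VV[0][0]++ -> VV[0]=[4, 2, 1, 2]
Event 8: SEND 1->0: VV[1][1]++ -> VV[1]=[0, 3, 1, 0], msg_vec=[0, 3, 1, 0]; VV[0]=max(VV[0],msg_vec) then VV[0][0]++ -> VV[0]=[5, 3, 1, 2]
Event 9: SEND 1->0: VV[1][1]++ -> VV[1]=[0, 4, 1, 0], msg_vec=[0, 4, 1, 0]; VV[0]=max(VV[0],msg_vec) then VV[0][0]++ -> VV[0]=[6, 4, 1, 2]
Event 1 stamp: [0, 0, 1, 0]
Event 3 stamp: [1, 0, 0, 0]
[0, 0, 1, 0] <= [1, 0, 0, 0]? False
[1, 0, 0, 0] <= [0, 0, 1, 0]? False
Relation: concurrent

Answer: concurrent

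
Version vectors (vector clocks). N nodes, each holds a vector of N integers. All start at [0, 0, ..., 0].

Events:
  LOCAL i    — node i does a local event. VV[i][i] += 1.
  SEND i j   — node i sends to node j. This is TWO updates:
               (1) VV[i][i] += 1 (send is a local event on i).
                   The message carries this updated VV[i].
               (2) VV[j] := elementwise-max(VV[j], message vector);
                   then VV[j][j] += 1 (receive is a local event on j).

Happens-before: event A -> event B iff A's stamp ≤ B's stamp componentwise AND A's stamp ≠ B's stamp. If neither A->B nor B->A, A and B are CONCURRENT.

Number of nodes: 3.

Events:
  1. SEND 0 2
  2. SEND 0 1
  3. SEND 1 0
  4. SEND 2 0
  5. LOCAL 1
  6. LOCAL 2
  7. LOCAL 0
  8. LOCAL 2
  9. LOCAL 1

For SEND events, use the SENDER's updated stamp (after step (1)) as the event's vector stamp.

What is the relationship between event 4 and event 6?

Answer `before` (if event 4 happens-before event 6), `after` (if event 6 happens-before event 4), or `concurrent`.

Initial: VV[0]=[0, 0, 0]
Initial: VV[1]=[0, 0, 0]
Initial: VV[2]=[0, 0, 0]
Event 1: SEND 0->2: VV[0][0]++ -> VV[0]=[1, 0, 0], msg_vec=[1, 0, 0]; VV[2]=max(VV[2],msg_vec) then VV[2][2]++ -> VV[2]=[1, 0, 1]
Event 2: SEND 0->1: VV[0][0]++ -> VV[0]=[2, 0, 0], msg_vec=[2, 0, 0]; VV[1]=max(VV[1],msg_vec) then VV[1][1]++ -> VV[1]=[2, 1, 0]
Event 3: SEND 1->0: VV[1][1]++ -> VV[1]=[2, 2, 0], msg_vec=[2, 2, 0]; VV[0]=max(VV[0],msg_vec) then VV[0][0]++ -> VV[0]=[3, 2, 0]
Event 4: SEND 2->0: VV[2][2]++ -> VV[2]=[1, 0, 2], msg_vec=[1, 0, 2]; VV[0]=max(VV[0],msg_vec) then VV[0][0]++ -> VV[0]=[4, 2, 2]
Event 5: LOCAL 1: VV[1][1]++ -> VV[1]=[2, 3, 0]
Event 6: LOCAL 2: VV[2][2]++ -> VV[2]=[1, 0, 3]
Event 7: LOCAL 0: VV[0][0]++ -> VV[0]=[5, 2, 2]
Event 8: LOCAL 2: VV[2][2]++ -> VV[2]=[1, 0, 4]
Event 9: LOCAL 1: VV[1][1]++ -> VV[1]=[2, 4, 0]
Event 4 stamp: [1, 0, 2]
Event 6 stamp: [1, 0, 3]
[1, 0, 2] <= [1, 0, 3]? True
[1, 0, 3] <= [1, 0, 2]? False
Relation: before

Answer: before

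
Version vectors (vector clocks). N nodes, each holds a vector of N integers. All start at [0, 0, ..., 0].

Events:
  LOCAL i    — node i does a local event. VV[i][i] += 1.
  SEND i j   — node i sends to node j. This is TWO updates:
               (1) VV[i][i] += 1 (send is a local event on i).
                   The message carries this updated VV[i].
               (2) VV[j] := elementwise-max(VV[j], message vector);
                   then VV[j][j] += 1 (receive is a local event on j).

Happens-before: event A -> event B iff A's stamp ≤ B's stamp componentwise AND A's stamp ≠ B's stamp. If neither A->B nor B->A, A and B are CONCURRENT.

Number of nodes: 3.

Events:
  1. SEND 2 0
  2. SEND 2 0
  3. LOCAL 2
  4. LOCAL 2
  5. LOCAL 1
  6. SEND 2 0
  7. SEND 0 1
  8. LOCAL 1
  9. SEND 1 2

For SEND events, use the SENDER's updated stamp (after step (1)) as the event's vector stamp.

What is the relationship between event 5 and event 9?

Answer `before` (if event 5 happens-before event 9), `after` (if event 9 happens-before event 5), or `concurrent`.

Initial: VV[0]=[0, 0, 0]
Initial: VV[1]=[0, 0, 0]
Initial: VV[2]=[0, 0, 0]
Event 1: SEND 2->0: VV[2][2]++ -> VV[2]=[0, 0, 1], msg_vec=[0, 0, 1]; VV[0]=max(VV[0],msg_vec) then VV[0][0]++ -> VV[0]=[1, 0, 1]
Event 2: SEND 2->0: VV[2][2]++ -> VV[2]=[0, 0, 2], msg_vec=[0, 0, 2]; VV[0]=max(VV[0],msg_vec) then VV[0][0]++ -> VV[0]=[2, 0, 2]
Event 3: LOCAL 2: VV[2][2]++ -> VV[2]=[0, 0, 3]
Event 4: LOCAL 2: VV[2][2]++ -> VV[2]=[0, 0, 4]
Event 5: LOCAL 1: VV[1][1]++ -> VV[1]=[0, 1, 0]
Event 6: SEND 2->0: VV[2][2]++ -> VV[2]=[0, 0, 5], msg_vec=[0, 0, 5]; VV[0]=max(VV[0],msg_vec) then VV[0][0]++ -> VV[0]=[3, 0, 5]
Event 7: SEND 0->1: VV[0][0]++ -> VV[0]=[4, 0, 5], msg_vec=[4, 0, 5]; VV[1]=max(VV[1],msg_vec) then VV[1][1]++ -> VV[1]=[4, 2, 5]
Event 8: LOCAL 1: VV[1][1]++ -> VV[1]=[4, 3, 5]
Event 9: SEND 1->2: VV[1][1]++ -> VV[1]=[4, 4, 5], msg_vec=[4, 4, 5]; VV[2]=max(VV[2],msg_vec) then VV[2][2]++ -> VV[2]=[4, 4, 6]
Event 5 stamp: [0, 1, 0]
Event 9 stamp: [4, 4, 5]
[0, 1, 0] <= [4, 4, 5]? True
[4, 4, 5] <= [0, 1, 0]? False
Relation: before

Answer: before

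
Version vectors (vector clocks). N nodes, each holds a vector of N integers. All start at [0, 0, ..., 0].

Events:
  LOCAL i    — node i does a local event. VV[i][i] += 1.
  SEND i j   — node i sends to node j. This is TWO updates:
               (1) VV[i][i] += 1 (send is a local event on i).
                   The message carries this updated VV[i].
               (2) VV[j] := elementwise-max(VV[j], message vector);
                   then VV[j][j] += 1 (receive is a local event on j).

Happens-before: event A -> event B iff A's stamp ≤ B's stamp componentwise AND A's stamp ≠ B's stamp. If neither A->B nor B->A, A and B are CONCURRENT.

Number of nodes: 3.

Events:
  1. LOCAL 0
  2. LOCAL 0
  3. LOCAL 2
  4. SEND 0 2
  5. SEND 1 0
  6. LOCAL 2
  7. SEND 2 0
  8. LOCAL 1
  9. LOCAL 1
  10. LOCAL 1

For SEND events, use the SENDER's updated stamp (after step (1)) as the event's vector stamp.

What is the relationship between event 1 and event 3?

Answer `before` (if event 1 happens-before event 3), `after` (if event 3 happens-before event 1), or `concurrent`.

Initial: VV[0]=[0, 0, 0]
Initial: VV[1]=[0, 0, 0]
Initial: VV[2]=[0, 0, 0]
Event 1: LOCAL 0: VV[0][0]++ -> VV[0]=[1, 0, 0]
Event 2: LOCAL 0: VV[0][0]++ -> VV[0]=[2, 0, 0]
Event 3: LOCAL 2: VV[2][2]++ -> VV[2]=[0, 0, 1]
Event 4: SEND 0->2: VV[0][0]++ -> VV[0]=[3, 0, 0], msg_vec=[3, 0, 0]; VV[2]=max(VV[2],msg_vec) then VV[2][2]++ -> VV[2]=[3, 0, 2]
Event 5: SEND 1->0: VV[1][1]++ -> VV[1]=[0, 1, 0], msg_vec=[0, 1, 0]; VV[0]=max(VV[0],msg_vec) then VV[0][0]++ -> VV[0]=[4, 1, 0]
Event 6: LOCAL 2: VV[2][2]++ -> VV[2]=[3, 0, 3]
Event 7: SEND 2->0: VV[2][2]++ -> VV[2]=[3, 0, 4], msg_vec=[3, 0, 4]; VV[0]=max(VV[0],msg_vec) then VV[0][0]++ -> VV[0]=[5, 1, 4]
Event 8: LOCAL 1: VV[1][1]++ -> VV[1]=[0, 2, 0]
Event 9: LOCAL 1: VV[1][1]++ -> VV[1]=[0, 3, 0]
Event 10: LOCAL 1: VV[1][1]++ -> VV[1]=[0, 4, 0]
Event 1 stamp: [1, 0, 0]
Event 3 stamp: [0, 0, 1]
[1, 0, 0] <= [0, 0, 1]? False
[0, 0, 1] <= [1, 0, 0]? False
Relation: concurrent

Answer: concurrent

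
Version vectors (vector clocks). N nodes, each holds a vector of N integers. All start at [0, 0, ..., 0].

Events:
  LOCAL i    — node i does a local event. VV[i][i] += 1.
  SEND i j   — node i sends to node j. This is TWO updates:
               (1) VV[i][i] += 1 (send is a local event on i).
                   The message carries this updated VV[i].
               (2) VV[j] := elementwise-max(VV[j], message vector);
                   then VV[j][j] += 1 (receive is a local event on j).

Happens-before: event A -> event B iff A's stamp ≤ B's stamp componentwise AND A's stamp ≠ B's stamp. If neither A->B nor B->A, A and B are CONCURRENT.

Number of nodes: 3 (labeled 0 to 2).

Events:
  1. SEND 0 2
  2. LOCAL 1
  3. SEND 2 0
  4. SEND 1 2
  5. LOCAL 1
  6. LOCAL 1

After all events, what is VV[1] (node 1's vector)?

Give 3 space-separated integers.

Answer: 0 4 0

Derivation:
Initial: VV[0]=[0, 0, 0]
Initial: VV[1]=[0, 0, 0]
Initial: VV[2]=[0, 0, 0]
Event 1: SEND 0->2: VV[0][0]++ -> VV[0]=[1, 0, 0], msg_vec=[1, 0, 0]; VV[2]=max(VV[2],msg_vec) then VV[2][2]++ -> VV[2]=[1, 0, 1]
Event 2: LOCAL 1: VV[1][1]++ -> VV[1]=[0, 1, 0]
Event 3: SEND 2->0: VV[2][2]++ -> VV[2]=[1, 0, 2], msg_vec=[1, 0, 2]; VV[0]=max(VV[0],msg_vec) then VV[0][0]++ -> VV[0]=[2, 0, 2]
Event 4: SEND 1->2: VV[1][1]++ -> VV[1]=[0, 2, 0], msg_vec=[0, 2, 0]; VV[2]=max(VV[2],msg_vec) then VV[2][2]++ -> VV[2]=[1, 2, 3]
Event 5: LOCAL 1: VV[1][1]++ -> VV[1]=[0, 3, 0]
Event 6: LOCAL 1: VV[1][1]++ -> VV[1]=[0, 4, 0]
Final vectors: VV[0]=[2, 0, 2]; VV[1]=[0, 4, 0]; VV[2]=[1, 2, 3]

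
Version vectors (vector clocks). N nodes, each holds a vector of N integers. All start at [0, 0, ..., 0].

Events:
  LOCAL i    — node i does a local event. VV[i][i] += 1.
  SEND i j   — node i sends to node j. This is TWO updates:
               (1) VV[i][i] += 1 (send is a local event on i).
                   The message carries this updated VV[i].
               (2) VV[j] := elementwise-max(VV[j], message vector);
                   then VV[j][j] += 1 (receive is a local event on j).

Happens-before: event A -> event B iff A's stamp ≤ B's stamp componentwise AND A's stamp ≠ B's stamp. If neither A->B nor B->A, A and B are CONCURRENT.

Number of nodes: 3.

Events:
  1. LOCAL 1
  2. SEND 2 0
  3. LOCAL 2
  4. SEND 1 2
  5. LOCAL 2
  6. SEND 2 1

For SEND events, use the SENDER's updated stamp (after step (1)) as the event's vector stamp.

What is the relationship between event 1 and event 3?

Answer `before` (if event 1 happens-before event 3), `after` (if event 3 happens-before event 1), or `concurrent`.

Initial: VV[0]=[0, 0, 0]
Initial: VV[1]=[0, 0, 0]
Initial: VV[2]=[0, 0, 0]
Event 1: LOCAL 1: VV[1][1]++ -> VV[1]=[0, 1, 0]
Event 2: SEND 2->0: VV[2][2]++ -> VV[2]=[0, 0, 1], msg_vec=[0, 0, 1]; VV[0]=max(VV[0],msg_vec) then VV[0][0]++ -> VV[0]=[1, 0, 1]
Event 3: LOCAL 2: VV[2][2]++ -> VV[2]=[0, 0, 2]
Event 4: SEND 1->2: VV[1][1]++ -> VV[1]=[0, 2, 0], msg_vec=[0, 2, 0]; VV[2]=max(VV[2],msg_vec) then VV[2][2]++ -> VV[2]=[0, 2, 3]
Event 5: LOCAL 2: VV[2][2]++ -> VV[2]=[0, 2, 4]
Event 6: SEND 2->1: VV[2][2]++ -> VV[2]=[0, 2, 5], msg_vec=[0, 2, 5]; VV[1]=max(VV[1],msg_vec) then VV[1][1]++ -> VV[1]=[0, 3, 5]
Event 1 stamp: [0, 1, 0]
Event 3 stamp: [0, 0, 2]
[0, 1, 0] <= [0, 0, 2]? False
[0, 0, 2] <= [0, 1, 0]? False
Relation: concurrent

Answer: concurrent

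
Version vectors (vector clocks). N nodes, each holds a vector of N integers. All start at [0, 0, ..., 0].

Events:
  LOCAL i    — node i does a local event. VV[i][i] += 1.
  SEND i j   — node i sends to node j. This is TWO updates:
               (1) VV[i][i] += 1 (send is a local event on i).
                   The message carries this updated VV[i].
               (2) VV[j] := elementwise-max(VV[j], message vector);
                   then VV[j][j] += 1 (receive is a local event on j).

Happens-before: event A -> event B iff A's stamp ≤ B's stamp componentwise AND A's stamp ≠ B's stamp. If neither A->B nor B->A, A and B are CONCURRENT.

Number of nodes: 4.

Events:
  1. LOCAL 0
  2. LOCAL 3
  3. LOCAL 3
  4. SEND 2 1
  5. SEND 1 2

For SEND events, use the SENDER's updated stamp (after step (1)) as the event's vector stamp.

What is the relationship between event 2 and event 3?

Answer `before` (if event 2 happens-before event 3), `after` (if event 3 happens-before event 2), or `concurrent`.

Answer: before

Derivation:
Initial: VV[0]=[0, 0, 0, 0]
Initial: VV[1]=[0, 0, 0, 0]
Initial: VV[2]=[0, 0, 0, 0]
Initial: VV[3]=[0, 0, 0, 0]
Event 1: LOCAL 0: VV[0][0]++ -> VV[0]=[1, 0, 0, 0]
Event 2: LOCAL 3: VV[3][3]++ -> VV[3]=[0, 0, 0, 1]
Event 3: LOCAL 3: VV[3][3]++ -> VV[3]=[0, 0, 0, 2]
Event 4: SEND 2->1: VV[2][2]++ -> VV[2]=[0, 0, 1, 0], msg_vec=[0, 0, 1, 0]; VV[1]=max(VV[1],msg_vec) then VV[1][1]++ -> VV[1]=[0, 1, 1, 0]
Event 5: SEND 1->2: VV[1][1]++ -> VV[1]=[0, 2, 1, 0], msg_vec=[0, 2, 1, 0]; VV[2]=max(VV[2],msg_vec) then VV[2][2]++ -> VV[2]=[0, 2, 2, 0]
Event 2 stamp: [0, 0, 0, 1]
Event 3 stamp: [0, 0, 0, 2]
[0, 0, 0, 1] <= [0, 0, 0, 2]? True
[0, 0, 0, 2] <= [0, 0, 0, 1]? False
Relation: before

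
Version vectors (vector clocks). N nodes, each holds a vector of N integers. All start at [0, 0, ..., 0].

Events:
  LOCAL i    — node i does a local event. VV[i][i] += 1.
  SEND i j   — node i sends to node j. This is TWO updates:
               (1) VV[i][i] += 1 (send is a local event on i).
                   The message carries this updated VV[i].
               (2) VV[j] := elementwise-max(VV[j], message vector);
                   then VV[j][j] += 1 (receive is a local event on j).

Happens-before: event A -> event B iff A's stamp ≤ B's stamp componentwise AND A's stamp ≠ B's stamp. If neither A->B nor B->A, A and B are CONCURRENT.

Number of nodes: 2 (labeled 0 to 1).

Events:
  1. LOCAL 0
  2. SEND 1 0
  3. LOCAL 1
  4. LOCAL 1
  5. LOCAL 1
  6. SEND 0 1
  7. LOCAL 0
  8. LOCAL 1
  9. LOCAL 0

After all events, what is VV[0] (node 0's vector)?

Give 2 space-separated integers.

Initial: VV[0]=[0, 0]
Initial: VV[1]=[0, 0]
Event 1: LOCAL 0: VV[0][0]++ -> VV[0]=[1, 0]
Event 2: SEND 1->0: VV[1][1]++ -> VV[1]=[0, 1], msg_vec=[0, 1]; VV[0]=max(VV[0],msg_vec) then VV[0][0]++ -> VV[0]=[2, 1]
Event 3: LOCAL 1: VV[1][1]++ -> VV[1]=[0, 2]
Event 4: LOCAL 1: VV[1][1]++ -> VV[1]=[0, 3]
Event 5: LOCAL 1: VV[1][1]++ -> VV[1]=[0, 4]
Event 6: SEND 0->1: VV[0][0]++ -> VV[0]=[3, 1], msg_vec=[3, 1]; VV[1]=max(VV[1],msg_vec) then VV[1][1]++ -> VV[1]=[3, 5]
Event 7: LOCAL 0: VV[0][0]++ -> VV[0]=[4, 1]
Event 8: LOCAL 1: VV[1][1]++ -> VV[1]=[3, 6]
Event 9: LOCAL 0: VV[0][0]++ -> VV[0]=[5, 1]
Final vectors: VV[0]=[5, 1]; VV[1]=[3, 6]

Answer: 5 1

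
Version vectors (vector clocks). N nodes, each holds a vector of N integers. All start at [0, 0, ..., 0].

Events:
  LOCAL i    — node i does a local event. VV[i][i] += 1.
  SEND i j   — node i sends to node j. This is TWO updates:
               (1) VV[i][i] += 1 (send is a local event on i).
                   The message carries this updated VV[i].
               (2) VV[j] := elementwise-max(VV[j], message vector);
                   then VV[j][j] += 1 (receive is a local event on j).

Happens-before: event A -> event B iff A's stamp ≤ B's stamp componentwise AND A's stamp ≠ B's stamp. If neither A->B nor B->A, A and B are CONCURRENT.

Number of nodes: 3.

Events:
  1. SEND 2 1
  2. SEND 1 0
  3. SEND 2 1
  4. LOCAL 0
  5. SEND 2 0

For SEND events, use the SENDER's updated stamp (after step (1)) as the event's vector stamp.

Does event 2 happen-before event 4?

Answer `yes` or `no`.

Answer: yes

Derivation:
Initial: VV[0]=[0, 0, 0]
Initial: VV[1]=[0, 0, 0]
Initial: VV[2]=[0, 0, 0]
Event 1: SEND 2->1: VV[2][2]++ -> VV[2]=[0, 0, 1], msg_vec=[0, 0, 1]; VV[1]=max(VV[1],msg_vec) then VV[1][1]++ -> VV[1]=[0, 1, 1]
Event 2: SEND 1->0: VV[1][1]++ -> VV[1]=[0, 2, 1], msg_vec=[0, 2, 1]; VV[0]=max(VV[0],msg_vec) then VV[0][0]++ -> VV[0]=[1, 2, 1]
Event 3: SEND 2->1: VV[2][2]++ -> VV[2]=[0, 0, 2], msg_vec=[0, 0, 2]; VV[1]=max(VV[1],msg_vec) then VV[1][1]++ -> VV[1]=[0, 3, 2]
Event 4: LOCAL 0: VV[0][0]++ -> VV[0]=[2, 2, 1]
Event 5: SEND 2->0: VV[2][2]++ -> VV[2]=[0, 0, 3], msg_vec=[0, 0, 3]; VV[0]=max(VV[0],msg_vec) then VV[0][0]++ -> VV[0]=[3, 2, 3]
Event 2 stamp: [0, 2, 1]
Event 4 stamp: [2, 2, 1]
[0, 2, 1] <= [2, 2, 1]? True. Equal? False. Happens-before: True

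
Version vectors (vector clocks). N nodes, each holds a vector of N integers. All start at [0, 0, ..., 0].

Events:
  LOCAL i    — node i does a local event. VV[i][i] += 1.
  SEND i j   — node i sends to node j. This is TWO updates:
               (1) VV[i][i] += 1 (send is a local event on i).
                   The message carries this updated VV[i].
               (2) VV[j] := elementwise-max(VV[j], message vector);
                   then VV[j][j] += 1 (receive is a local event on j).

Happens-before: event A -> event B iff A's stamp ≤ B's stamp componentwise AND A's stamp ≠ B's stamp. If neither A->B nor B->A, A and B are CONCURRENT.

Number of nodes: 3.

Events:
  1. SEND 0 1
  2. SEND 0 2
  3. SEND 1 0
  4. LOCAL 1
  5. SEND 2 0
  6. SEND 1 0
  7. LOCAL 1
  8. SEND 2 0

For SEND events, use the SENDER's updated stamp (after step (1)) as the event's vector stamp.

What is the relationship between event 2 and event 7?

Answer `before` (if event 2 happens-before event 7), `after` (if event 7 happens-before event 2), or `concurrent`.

Answer: concurrent

Derivation:
Initial: VV[0]=[0, 0, 0]
Initial: VV[1]=[0, 0, 0]
Initial: VV[2]=[0, 0, 0]
Event 1: SEND 0->1: VV[0][0]++ -> VV[0]=[1, 0, 0], msg_vec=[1, 0, 0]; VV[1]=max(VV[1],msg_vec) then VV[1][1]++ -> VV[1]=[1, 1, 0]
Event 2: SEND 0->2: VV[0][0]++ -> VV[0]=[2, 0, 0], msg_vec=[2, 0, 0]; VV[2]=max(VV[2],msg_vec) then VV[2][2]++ -> VV[2]=[2, 0, 1]
Event 3: SEND 1->0: VV[1][1]++ -> VV[1]=[1, 2, 0], msg_vec=[1, 2, 0]; VV[0]=max(VV[0],msg_vec) then VV[0][0]++ -> VV[0]=[3, 2, 0]
Event 4: LOCAL 1: VV[1][1]++ -> VV[1]=[1, 3, 0]
Event 5: SEND 2->0: VV[2][2]++ -> VV[2]=[2, 0, 2], msg_vec=[2, 0, 2]; VV[0]=max(VV[0],msg_vec) then VV[0][0]++ -> VV[0]=[4, 2, 2]
Event 6: SEND 1->0: VV[1][1]++ -> VV[1]=[1, 4, 0], msg_vec=[1, 4, 0]; VV[0]=max(VV[0],msg_vec) then VV[0][0]++ -> VV[0]=[5, 4, 2]
Event 7: LOCAL 1: VV[1][1]++ -> VV[1]=[1, 5, 0]
Event 8: SEND 2->0: VV[2][2]++ -> VV[2]=[2, 0, 3], msg_vec=[2, 0, 3]; VV[0]=max(VV[0],msg_vec) then VV[0][0]++ -> VV[0]=[6, 4, 3]
Event 2 stamp: [2, 0, 0]
Event 7 stamp: [1, 5, 0]
[2, 0, 0] <= [1, 5, 0]? False
[1, 5, 0] <= [2, 0, 0]? False
Relation: concurrent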